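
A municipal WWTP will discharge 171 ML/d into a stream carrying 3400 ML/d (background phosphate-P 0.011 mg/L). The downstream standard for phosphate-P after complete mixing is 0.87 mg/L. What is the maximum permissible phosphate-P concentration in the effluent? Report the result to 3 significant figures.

At the limit, (Qr·Cr + Qe·Cₑ)/(Qr + Qe) = 0.87:
Cₑ = (3571·0.87 − 3400·0.01100) / 171.0 = 17.95 mg/L.

17.9 mg/L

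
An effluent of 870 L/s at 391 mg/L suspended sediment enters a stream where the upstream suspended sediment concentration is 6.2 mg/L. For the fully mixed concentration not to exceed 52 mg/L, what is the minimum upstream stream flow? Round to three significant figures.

6440 L/s

Set C_mix = 52: (Q·6.200 + 870.0·391.0) / (Q + 870.0) = 52
→ Q = 870.0·(391.0 − 52)/(52 − 6.200) = 6440 L/s.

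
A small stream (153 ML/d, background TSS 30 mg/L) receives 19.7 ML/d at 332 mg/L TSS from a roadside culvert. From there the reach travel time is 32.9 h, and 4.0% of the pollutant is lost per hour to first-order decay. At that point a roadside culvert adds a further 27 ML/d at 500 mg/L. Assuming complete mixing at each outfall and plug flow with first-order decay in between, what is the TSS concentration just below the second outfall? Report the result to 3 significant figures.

Conservation of mass: C = (153.0·30.00 + 19.70·332.0) / 172.7 = 11130/172.7 = 64.45 mg/L; combined flow 172.7 ML/d.
4.0%/h lost → k = −ln(1 − 0.04) = 0.04082 h⁻¹.
First-order decay: C = 64.45·exp(−k·t) = 64.45·0.2610 = 16.82 mg/L.
Second outfall: C = (172.7·16.82 + 27.00·500.0)/199.7 = 82.15 mg/L.

82.2 mg/L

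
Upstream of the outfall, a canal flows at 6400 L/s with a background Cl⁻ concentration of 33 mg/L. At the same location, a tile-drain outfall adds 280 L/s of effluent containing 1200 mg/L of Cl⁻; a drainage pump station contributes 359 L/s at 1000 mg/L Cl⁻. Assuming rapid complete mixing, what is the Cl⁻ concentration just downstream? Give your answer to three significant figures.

Conservation of mass: C = (6400·33.00 + 280.0·1200 + 359.0·1000) / 7039 = 906200/7039 = 128.7 mg/L.

129 mg/L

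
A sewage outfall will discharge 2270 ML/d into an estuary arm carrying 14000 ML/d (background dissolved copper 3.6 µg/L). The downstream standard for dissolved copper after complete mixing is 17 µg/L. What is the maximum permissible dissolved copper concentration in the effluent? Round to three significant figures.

At the limit, (Qr·Cr + Qe·Cₑ)/(Qr + Qe) = 17:
Cₑ = (16270·17 − 14000·3.600) / 2270 = 99.64 µg/L.

99.6 µg/L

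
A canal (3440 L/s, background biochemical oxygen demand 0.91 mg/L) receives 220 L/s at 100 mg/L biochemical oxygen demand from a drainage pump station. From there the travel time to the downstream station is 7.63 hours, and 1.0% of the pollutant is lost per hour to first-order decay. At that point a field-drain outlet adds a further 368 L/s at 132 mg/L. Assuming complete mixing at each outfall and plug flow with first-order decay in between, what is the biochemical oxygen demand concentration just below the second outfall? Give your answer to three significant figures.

17.8 mg/L

Mass balance: C = (3440·0.9100 + 220.0·100.0) / 3660 = 25130/3660 = 6.866 mg/L; combined flow 3660 L/s.
1.0%/h lost → k = −ln(1 − 0.01) = 0.01005 h⁻¹.
First-order decay: C = 6.866·exp(−k·t) = 6.866·0.9262 = 6.359 mg/L.
Second outfall: C = (3660·6.359 + 368.0·132.0)/4028 = 17.84 mg/L.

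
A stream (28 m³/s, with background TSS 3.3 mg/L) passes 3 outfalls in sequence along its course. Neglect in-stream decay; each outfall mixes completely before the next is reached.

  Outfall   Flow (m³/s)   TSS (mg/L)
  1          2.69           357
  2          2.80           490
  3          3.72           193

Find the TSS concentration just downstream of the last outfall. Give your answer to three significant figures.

84.5 mg/L

Outfall 1: combined Q = 30.69 m³/s; C = (28.00·3.300 + 2.690·357.0)/30.69 = 34.30 mg/L.
Outfall 2: combined Q = 33.49 m³/s; C = (30.69·34.30 + 2.800·490.0)/33.49 = 72.40 mg/L.
Outfall 3: combined Q = 37.21 m³/s; C = (33.49·72.40 + 3.720·193.0)/37.21 = 84.46 mg/L.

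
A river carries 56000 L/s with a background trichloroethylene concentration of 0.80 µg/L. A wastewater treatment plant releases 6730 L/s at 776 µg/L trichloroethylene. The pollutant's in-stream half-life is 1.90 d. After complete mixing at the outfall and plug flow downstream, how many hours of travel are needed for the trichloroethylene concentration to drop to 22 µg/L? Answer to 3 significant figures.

Mass balance: C = (56000·0.8000 + 6730·776.0) / 62730 = 5267000/62730 = 83.97 µg/L.
Half-life 1.90 d → k = ln 2 / 1.90 = 0.3648 d⁻¹.
83.97·exp(−k·t) = 22 → t = ln(83.97/22)/k = 317200 s = 88.11 h.

88.1 h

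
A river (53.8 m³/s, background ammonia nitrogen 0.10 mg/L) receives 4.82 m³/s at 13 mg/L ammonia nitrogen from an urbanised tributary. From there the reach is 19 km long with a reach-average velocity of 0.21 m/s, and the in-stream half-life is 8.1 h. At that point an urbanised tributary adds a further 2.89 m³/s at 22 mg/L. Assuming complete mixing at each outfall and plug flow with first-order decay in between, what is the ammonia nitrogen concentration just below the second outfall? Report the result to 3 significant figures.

Mixed concentration C = ΣQC/ΣQ = (53.80·0.1000 + 4.820·13.00) / 58.62 = 68.04/58.62 = 1.161 mg/L; combined flow 58.62 m³/s.
Travel time t = 19·1000 / 0.21 = 90480 s = 25.13 h.
Half-life 8.1 h → k = ln 2 / 8.1 = 0.08557 h⁻¹ = 2.054 d⁻¹.
First-order decay: C = 1.161·exp(−k·t) = 1.161·0.1164 = 0.1351 mg/L.
At the second outfall, C = (58.62·0.1351 + 2.890·22.00) / (58.62 + 2.890) = 1.162 mg/L.

1.16 mg/L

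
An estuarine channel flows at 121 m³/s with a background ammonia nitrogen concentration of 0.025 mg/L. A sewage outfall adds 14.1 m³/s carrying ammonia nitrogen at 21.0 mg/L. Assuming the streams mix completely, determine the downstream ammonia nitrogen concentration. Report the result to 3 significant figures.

Mass balance: C = (121.0·0.02500 + 14.10·21.00) / 135.1 = 299.1/135.1 = 2.214 mg/L.

2.21 mg/L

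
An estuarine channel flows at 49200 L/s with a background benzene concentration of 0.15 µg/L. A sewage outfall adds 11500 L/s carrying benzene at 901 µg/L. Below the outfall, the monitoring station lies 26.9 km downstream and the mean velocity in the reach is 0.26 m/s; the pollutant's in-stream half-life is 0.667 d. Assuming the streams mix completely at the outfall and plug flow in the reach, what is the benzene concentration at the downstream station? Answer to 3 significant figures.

Mass balance: C = (49200·0.1500 + 11500·901.0) / 60700 = 10370000/60700 = 170.8 µg/L.
Travel time t = 26.9·1000 / 0.26 = 103500 s = 28.74 h.
Half-life 0.667 d → k = ln 2 / 0.667 = 1.039 d⁻¹.
After decay, C = 170.8 × e^(−kt) = 170.8 × 0.2881 = 49.22 µg/L.

49.2 µg/L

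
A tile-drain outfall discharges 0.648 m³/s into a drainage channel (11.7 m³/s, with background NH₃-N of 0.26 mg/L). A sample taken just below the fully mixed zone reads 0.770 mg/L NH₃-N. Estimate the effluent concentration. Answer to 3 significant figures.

9.98 mg/L

Mass balance: 11.70·0.2600 + 0.6480·Cₑ = 12.35·0.7700
→ Cₑ = (12.35·0.7700 − 11.70·0.2600) / 0.6480 = 9.978 mg/L.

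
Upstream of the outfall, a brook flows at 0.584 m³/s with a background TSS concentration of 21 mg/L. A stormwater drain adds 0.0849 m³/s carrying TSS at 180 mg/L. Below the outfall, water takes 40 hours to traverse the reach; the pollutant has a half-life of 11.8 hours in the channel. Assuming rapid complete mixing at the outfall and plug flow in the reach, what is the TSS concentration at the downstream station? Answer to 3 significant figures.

3.93 mg/L

Mixed concentration C = ΣQC/ΣQ = (0.5840·21.00 + 0.08490·180.0) / 0.6689 = 27.55/0.6689 = 41.18 mg/L.
Half-life 11.8 h → k = ln 2 / 11.8 = 0.05874 h⁻¹ = 1.410 d⁻¹.
After decay, C = 41.18 × e^(−kt) = 41.18 × 0.09540 = 3.929 mg/L.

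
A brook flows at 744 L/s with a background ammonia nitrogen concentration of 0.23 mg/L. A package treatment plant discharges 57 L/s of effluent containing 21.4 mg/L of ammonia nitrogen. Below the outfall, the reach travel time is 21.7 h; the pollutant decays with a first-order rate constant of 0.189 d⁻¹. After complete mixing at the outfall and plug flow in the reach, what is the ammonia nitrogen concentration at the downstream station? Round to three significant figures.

Flow-weighted average: C = (744.0·0.2300 + 57.00·21.40) / 801.0 = 1391/801.0 = 1.736 mg/L.
After decay, C = 1.736 × e^(−kt) = 1.736 × 0.8429 = 1.464 mg/L.

1.46 mg/L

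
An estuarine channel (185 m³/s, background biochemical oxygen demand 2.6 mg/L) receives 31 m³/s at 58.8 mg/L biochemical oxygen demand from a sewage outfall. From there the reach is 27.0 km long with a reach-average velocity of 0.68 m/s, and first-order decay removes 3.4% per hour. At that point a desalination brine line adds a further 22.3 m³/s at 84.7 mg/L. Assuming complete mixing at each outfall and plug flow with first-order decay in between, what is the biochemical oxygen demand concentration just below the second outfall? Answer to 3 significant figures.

14.5 mg/L

After mixing, C = (185.0·2.600 + 31.00·58.80) / 216.0 = 2304/216.0 = 10.67 mg/L; combined flow 216.0 m³/s.
Travel time t = 27.0·1000 / 0.68 = 39710 s = 11.03 h.
3.4%/h lost → k = −ln(1 − 0.034) = 0.03459 h⁻¹.
After decay, C = 10.67 × e^(−kt) = 10.67 × 0.6828 = 7.283 mg/L.
Second outfall: C = (216.0·7.283 + 22.30·84.70)/238.3 = 14.53 mg/L.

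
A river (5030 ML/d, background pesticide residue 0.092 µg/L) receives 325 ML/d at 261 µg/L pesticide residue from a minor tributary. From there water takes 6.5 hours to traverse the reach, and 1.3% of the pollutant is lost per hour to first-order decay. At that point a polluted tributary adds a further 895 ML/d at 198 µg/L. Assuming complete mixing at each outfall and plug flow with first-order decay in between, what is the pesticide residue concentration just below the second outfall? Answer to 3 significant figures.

After mixing, C = (5030·0.09200 + 325.0·261.0) / 5355 = 85290/5355 = 15.93 µg/L; combined flow 5355 ML/d.
1.3%/h lost → k = −ln(1 − 0.013) = 0.01309 h⁻¹.
Decay over the reach: 15.93·exp(−kt) = 15.93·0.9185 = 14.63 µg/L.
Second outfall: C = (5355·14.63 + 895.0·198.0)/6250 = 40.89 µg/L.

40.9 µg/L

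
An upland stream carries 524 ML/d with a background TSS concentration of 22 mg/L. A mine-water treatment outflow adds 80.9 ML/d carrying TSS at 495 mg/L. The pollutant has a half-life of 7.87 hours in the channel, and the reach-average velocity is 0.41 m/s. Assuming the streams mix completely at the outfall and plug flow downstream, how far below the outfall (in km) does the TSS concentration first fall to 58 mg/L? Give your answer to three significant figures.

Mixed concentration C = ΣQC/ΣQ = (524.0·22.00 + 80.90·495.0) / 604.9 = 51570/604.9 = 85.26 mg/L.
Half-life 7.87 h → k = ln 2 / 7.87 = 0.08807 h⁻¹ = 2.114 d⁻¹.
Set 85.26·exp(−k·t) = 58 → t = ln(85.26/58)/k = 15750 s = 4.374 h.
Distance = v·t = 0.41·15750 = 6456 m = 6.456 km.

6.46 km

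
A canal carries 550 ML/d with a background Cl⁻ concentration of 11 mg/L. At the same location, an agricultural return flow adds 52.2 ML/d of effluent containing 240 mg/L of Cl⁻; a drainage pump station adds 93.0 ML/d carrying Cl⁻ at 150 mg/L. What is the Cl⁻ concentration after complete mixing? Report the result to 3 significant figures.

46.8 mg/L

After mixing, C = (550.0·11.00 + 52.20·240.0 + 93.00·150.0) / 695.2 = 32530/695.2 = 46.79 mg/L.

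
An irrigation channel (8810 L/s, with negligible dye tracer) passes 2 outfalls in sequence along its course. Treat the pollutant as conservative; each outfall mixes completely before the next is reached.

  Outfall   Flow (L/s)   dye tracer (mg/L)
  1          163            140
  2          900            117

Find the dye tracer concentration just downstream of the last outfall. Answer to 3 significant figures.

13.0 mg/L

Outfall 1: combined Q = 8973 L/s; C = (8810·0 + 163.0·140.0)/8973 = 2.543 mg/L.
Outfall 2: combined Q = 9873 L/s; C = (8973·2.543 + 900.0·117.0)/9873 = 12.98 mg/L.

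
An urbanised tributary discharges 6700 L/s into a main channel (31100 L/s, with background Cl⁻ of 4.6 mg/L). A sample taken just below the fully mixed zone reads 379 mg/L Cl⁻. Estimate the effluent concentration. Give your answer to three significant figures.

2120 mg/L

Mass balance: 31100·4.600 + 6700·Cₑ = 37800·379.0
→ Cₑ = (37800·379.0 − 31100·4.600) / 6700 = 2117 mg/L.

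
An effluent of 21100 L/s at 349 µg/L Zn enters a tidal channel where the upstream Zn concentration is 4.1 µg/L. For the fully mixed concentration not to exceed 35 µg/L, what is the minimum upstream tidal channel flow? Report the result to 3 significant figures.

Set C_mix = 35: (Q·4.100 + 21100·349.0) / (Q + 21100) = 35
→ Q = 21100·(349.0 − 35)/(35 − 4.100) = 214400 L/s.

214000 L/s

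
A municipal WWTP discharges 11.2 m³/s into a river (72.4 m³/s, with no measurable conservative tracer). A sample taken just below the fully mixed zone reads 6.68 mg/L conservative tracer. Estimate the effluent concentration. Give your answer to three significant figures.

49.9 mg/L

Mass balance: 72.40·0 + 11.20·Cₑ = 83.60·6.680
→ Cₑ = (83.60·6.680 − 72.40·0) / 11.20 = 49.86 mg/L.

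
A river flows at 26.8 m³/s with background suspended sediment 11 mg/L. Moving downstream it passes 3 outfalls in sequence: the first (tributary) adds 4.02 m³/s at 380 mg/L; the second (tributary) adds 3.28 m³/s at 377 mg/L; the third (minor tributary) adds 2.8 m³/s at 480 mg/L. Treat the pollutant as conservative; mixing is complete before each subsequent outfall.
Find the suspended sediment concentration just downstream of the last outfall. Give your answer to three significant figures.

After outfall 1: Q = 26.80 + 4.020 = 30.82 m³/s; C = (26.80·11.00 + 4.020·380.0)/30.82 = 59.13 mg/L.
After outfall 2: Q = 30.82 + 3.280 = 34.10 m³/s; C = (30.82·59.13 + 3.280·377.0)/34.10 = 89.71 mg/L.
After outfall 3: Q = 34.10 + 2.800 = 36.90 m³/s; C = (34.10·89.71 + 2.800·480.0)/36.90 = 119.3 mg/L.

119 mg/L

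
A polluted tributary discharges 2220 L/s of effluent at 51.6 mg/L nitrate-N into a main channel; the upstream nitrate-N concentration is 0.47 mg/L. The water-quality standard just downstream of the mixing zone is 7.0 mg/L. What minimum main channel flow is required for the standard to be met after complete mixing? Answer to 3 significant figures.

15200 L/s

Set C_mix = 7.0: (Q·0.4700 + 2220·51.60) / (Q + 2220) = 7.0
→ Q = 2220·(51.60 − 7.0)/(7.0 − 0.4700) = 15160 L/s.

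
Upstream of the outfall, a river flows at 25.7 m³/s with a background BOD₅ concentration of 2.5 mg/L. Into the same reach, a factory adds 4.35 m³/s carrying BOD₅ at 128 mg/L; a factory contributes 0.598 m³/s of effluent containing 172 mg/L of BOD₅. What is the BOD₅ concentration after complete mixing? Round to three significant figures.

23.6 mg/L

Flow-weighted average: C = (25.70·2.500 + 4.350·128.0 + 0.5980·172.0) / 30.65 = 723.9/30.65 = 23.62 mg/L.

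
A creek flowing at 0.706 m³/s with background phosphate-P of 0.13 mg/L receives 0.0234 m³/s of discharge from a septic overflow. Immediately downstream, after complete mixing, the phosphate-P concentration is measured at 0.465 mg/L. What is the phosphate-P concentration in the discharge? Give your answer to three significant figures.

Mass balance: 0.7060·0.1300 + 0.02340·Cₑ = 0.7294·0.4650
→ Cₑ = (0.7294·0.4650 − 0.7060·0.1300) / 0.02340 = 10.57 mg/L.

10.6 mg/L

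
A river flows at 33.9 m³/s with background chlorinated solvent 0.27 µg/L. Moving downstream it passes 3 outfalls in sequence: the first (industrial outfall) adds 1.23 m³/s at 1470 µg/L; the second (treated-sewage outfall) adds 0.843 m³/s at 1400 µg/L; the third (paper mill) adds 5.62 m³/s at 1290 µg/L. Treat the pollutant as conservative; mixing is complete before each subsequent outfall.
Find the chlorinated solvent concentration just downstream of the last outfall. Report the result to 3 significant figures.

246 µg/L

Outfall 1: combined Q = 35.13 m³/s; C = (33.90·0.2700 + 1.230·1470)/35.13 = 51.73 µg/L.
Outfall 2: combined Q = 35.97 m³/s; C = (35.13·51.73 + 0.8430·1400)/35.97 = 83.33 µg/L.
Outfall 3: combined Q = 41.59 m³/s; C = (35.97·83.33 + 5.620·1290)/41.59 = 246.4 µg/L.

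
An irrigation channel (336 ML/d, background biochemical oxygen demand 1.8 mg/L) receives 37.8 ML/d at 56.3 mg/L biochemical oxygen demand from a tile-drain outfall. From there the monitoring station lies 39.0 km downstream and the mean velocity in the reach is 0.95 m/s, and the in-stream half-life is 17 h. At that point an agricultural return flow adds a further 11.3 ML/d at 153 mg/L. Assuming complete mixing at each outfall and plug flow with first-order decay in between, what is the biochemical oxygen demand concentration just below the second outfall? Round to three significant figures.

Mass balance: C = (336.0·1.800 + 37.80·56.30) / 373.8 = 2733/373.8 = 7.311 mg/L; combined flow 373.8 ML/d.
Travel time t = 39.0·1000 / 0.95 = 41050 s = 11.40 h.
Half-life 17 h → k = ln 2 / 17 = 0.04077 h⁻¹ = 0.9786 d⁻¹.
Decay over the reach: 7.311·exp(−kt) = 7.311·0.6282 = 4.593 mg/L.
Second outfall: C = (373.8·4.593 + 11.30·153.0)/385.1 = 8.947 mg/L.

8.95 mg/L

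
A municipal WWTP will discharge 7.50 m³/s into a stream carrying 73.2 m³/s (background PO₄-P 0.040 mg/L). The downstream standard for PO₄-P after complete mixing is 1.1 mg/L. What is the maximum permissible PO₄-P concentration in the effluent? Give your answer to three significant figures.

At the limit, (Qr·Cr + Qe·Cₑ)/(Qr + Qe) = 1.1:
Cₑ = (80.70·1.1 − 73.20·0.04000) / 7.500 = 11.45 mg/L.

11.4 mg/L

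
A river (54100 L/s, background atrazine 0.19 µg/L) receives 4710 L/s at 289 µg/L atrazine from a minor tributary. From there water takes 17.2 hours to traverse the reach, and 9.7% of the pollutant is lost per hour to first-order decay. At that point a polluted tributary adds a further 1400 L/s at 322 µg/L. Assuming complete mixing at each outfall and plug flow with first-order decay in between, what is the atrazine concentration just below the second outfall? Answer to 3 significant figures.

Conservation of mass: C = (54100·0.1900 + 4710·289.0) / 58810 = 1371000/58810 = 23.32 µg/L; combined flow 58810 L/s.
9.7%/h lost → k = −ln(1 − 0.097) = 0.1020 h⁻¹.
Decay over the reach: 23.32·exp(−kt) = 23.32·0.1729 = 4.032 µg/L.
Second outfall: C = (58810·4.032 + 1400·322.0)/60210 = 11.43 µg/L.

11.4 µg/L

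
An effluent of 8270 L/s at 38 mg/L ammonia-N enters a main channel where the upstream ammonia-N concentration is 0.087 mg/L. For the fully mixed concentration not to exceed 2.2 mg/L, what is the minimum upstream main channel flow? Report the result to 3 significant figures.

140000 L/s

Set C_mix = 2.2: (Q·0.08700 + 8270·38.00) / (Q + 8270) = 2.2
→ Q = 8270·(38.00 − 2.2)/(2.2 − 0.08700) = 140100 L/s.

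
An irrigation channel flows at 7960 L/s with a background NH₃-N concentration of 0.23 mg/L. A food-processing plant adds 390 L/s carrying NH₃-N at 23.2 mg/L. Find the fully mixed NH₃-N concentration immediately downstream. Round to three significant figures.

1.30 mg/L

Flow-weighted average: C = (7960·0.2300 + 390.0·23.20) / 8350 = 10880/8350 = 1.303 mg/L.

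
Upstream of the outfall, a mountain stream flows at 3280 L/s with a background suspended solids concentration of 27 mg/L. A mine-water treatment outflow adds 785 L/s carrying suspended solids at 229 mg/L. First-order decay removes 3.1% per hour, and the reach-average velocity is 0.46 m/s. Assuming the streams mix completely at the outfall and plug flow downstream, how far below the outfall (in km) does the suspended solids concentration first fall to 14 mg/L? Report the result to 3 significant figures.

Conservation of mass: C = (3280·27.00 + 785.0·229.0) / 4065 = 268300/4065 = 66.01 mg/L.
3.1%/h lost → k = −ln(1 − 0.031) = 0.03149 h⁻¹.
Set 66.01·exp(−k·t) = 14 → t = ln(66.01/14)/k = 177300 s = 49.24 h.
Distance = v·t = 0.46·177300 = 81550 m = 81.55 km.

81.5 km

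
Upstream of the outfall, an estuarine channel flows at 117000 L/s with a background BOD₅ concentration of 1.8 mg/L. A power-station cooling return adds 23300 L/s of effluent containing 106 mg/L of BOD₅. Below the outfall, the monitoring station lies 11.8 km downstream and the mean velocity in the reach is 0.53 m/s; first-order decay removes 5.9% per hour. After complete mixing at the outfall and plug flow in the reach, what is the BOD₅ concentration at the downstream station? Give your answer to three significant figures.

13.1 mg/L

Mixed concentration C = ΣQC/ΣQ = (117000·1.800 + 23300·106.0) / 140300 = 2680000/140300 = 19.10 mg/L.
Travel time t = 11.8·1000 / 0.53 = 22260 s = 6.184 h.
5.9%/h lost → k = −ln(1 − 0.059) = 0.06081 h⁻¹.
First-order decay: C = 19.10·exp(−k·t) = 19.10·0.6865 = 13.12 mg/L.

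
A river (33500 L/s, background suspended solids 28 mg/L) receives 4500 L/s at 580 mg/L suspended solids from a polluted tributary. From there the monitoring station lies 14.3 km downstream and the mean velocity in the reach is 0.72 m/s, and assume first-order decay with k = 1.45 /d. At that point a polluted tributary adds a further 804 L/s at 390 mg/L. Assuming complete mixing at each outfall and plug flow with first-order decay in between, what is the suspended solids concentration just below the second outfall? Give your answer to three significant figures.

73.6 mg/L

Flow-weighted average: C = (33500·28.00 + 4500·580.0) / 38000 = 3548000/38000 = 93.37 mg/L; combined flow 38000 L/s.
Travel time t = 14.3·1000 / 0.72 = 19860 s = 5.517 h.
Decay over the reach: 93.37·exp(−kt) = 93.37·0.7165 = 66.90 mg/L.
Second outfall: C = (38000·66.90 + 804.0·390.0)/38800 = 73.60 mg/L.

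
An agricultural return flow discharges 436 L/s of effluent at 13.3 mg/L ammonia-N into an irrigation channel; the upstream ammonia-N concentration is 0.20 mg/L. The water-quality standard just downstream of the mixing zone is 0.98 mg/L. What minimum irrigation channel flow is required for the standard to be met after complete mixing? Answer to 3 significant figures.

6890 L/s

Set C_mix = 0.98: (Q·0.2000 + 436.0·13.30) / (Q + 436.0) = 0.98
→ Q = 436.0·(13.30 − 0.98)/(0.98 − 0.2000) = 6887 L/s.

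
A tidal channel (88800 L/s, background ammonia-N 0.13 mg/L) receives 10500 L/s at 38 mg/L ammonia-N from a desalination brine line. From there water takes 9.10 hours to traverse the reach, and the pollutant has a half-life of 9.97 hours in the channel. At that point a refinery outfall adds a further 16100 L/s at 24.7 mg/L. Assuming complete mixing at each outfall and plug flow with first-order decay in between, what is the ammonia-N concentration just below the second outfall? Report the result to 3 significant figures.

After mixing, C = (88800·0.1300 + 10500·38.00) / 99300 = 410500/99300 = 4.134 mg/L; combined flow 99300 L/s.
Half-life 9.97 h → k = ln 2 / 9.97 = 0.06952 h⁻¹ = 1.669 d⁻¹.
Decay over the reach: 4.134·exp(−kt) = 4.134·0.5312 = 2.196 mg/L.
Second outfall: C = (99300·2.196 + 16100·24.70)/115400 = 5.336 mg/L.

5.34 mg/L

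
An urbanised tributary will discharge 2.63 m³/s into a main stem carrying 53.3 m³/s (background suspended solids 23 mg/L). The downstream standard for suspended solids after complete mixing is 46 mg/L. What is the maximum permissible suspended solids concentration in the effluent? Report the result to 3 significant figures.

512 mg/L

At the limit, (Qr·Cr + Qe·Cₑ)/(Qr + Qe) = 46:
Cₑ = (55.93·46 − 53.30·23.00) / 2.630 = 512.1 mg/L.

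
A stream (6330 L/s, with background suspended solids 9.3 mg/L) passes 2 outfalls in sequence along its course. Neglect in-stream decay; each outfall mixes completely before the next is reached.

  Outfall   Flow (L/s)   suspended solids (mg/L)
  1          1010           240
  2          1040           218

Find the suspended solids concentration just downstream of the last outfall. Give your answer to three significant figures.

63.0 mg/L

Below outfall 1: Q → 7340 L/s, C = (6330·9.300 + 1010·240.0)/7340 = 41.04 mg/L.
Below outfall 2: Q → 8380 L/s, C = (7340·41.04 + 1040·218.0)/8380 = 63.01 mg/L.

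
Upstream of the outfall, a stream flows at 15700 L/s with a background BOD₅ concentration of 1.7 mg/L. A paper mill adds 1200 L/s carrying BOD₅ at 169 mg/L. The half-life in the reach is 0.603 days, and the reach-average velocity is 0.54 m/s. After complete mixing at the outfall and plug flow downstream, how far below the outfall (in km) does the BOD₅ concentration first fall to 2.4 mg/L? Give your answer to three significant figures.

Mass balance: C = (15700·1.700 + 1200·169.0) / 16900 = 229500/16900 = 13.58 mg/L.
Half-life 0.603 d → k = ln 2 / 0.603 = 1.149 d⁻¹.
Set 13.58·exp(−k·t) = 2.4 → t = ln(13.58/2.4)/k = 130300 s = 36.18 h.
Distance = v·t = 0.54·130300 = 70340 m = 70.34 km.

70.3 km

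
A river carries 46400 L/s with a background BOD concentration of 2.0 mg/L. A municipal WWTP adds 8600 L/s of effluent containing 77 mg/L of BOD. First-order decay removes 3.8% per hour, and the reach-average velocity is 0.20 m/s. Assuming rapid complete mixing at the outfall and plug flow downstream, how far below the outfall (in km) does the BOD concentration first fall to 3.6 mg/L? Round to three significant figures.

After mixing, C = (46400·2.000 + 8600·77.00) / 55000 = 755000/55000 = 13.73 mg/L.
3.8%/h lost → k = −ln(1 − 0.038) = 0.03874 h⁻¹.
Set 13.73·exp(−k·t) = 3.6 → t = ln(13.73/3.6)/k = 124400 s = 34.55 h.
Distance = v·t = 0.20·124400 = 24880 m = 24.88 km.

24.9 km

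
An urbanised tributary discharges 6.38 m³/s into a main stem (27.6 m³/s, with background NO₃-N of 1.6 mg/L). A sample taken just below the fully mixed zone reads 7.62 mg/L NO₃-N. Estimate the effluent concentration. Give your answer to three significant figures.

33.7 mg/L

Mass balance: 27.60·1.600 + 6.380·Cₑ = 33.98·7.620
→ Cₑ = (33.98·7.620 − 27.60·1.600) / 6.380 = 33.66 mg/L.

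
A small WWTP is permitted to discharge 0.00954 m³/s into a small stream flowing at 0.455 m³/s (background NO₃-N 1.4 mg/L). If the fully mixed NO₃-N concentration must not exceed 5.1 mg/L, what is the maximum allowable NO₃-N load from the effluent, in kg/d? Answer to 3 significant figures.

150 kg/d

Mass balance at the limit: 0.4550·1.400 + 0.009540·Cₑ = 0.4645·5.1 → Cₑ = 181.6 mg/L.
Load = 0.009540 m³/s × 181.6 g/m³ × 86 400 s/d = 149.7 kg/d.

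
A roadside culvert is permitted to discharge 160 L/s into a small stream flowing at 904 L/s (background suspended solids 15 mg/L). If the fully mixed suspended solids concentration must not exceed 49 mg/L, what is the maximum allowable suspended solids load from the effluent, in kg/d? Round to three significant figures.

3330 kg/d

Mass balance at the limit: 904.0·15.00 + 160.0·Cₑ = 1064·49 → Cₑ = 241.1 mg/L.
160.0 L/s = 0.1600 m³/s. Load = 0.1600 m³/s × 241.1 g/m³ × 86 400 s/d = 3333 kg/d.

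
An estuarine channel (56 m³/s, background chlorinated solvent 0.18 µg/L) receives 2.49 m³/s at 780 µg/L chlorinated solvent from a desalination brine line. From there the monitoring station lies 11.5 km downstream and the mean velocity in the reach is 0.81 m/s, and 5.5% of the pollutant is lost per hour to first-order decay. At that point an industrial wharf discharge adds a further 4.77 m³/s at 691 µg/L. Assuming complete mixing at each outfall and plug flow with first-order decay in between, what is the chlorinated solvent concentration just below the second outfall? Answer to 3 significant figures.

76.8 µg/L

Conservation of mass: C = (56.00·0.1800 + 2.490·780.0) / 58.49 = 1952/58.49 = 33.38 µg/L; combined flow 58.49 m³/s.
Travel time t = 11.5·1000 / 0.81 = 14200 s = 3.944 h.
5.5%/h lost → k = −ln(1 − 0.055) = 0.05657 h⁻¹.
Decay over the reach: 33.38·exp(−kt) = 33.38·0.8000 = 26.70 µg/L.
At the second outfall, C = (58.49·26.70 + 4.770·691.0) / (58.49 + 4.770) = 76.79 µg/L.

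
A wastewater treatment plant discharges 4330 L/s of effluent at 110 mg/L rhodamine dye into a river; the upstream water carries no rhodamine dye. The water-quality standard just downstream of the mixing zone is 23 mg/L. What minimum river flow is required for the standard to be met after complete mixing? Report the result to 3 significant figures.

Set C_mix = 23: (Q·0 + 4330·110.0) / (Q + 4330) = 23
→ Q = 4330·(110.0 − 23)/(23 − 0) = 16380 L/s.

16400 L/s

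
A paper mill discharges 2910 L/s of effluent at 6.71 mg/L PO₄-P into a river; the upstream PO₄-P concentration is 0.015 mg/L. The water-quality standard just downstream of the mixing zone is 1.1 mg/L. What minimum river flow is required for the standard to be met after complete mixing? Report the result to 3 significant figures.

Set C_mix = 1.1: (Q·0.01500 + 2910·6.710) / (Q + 2910) = 1.1
→ Q = 2910·(6.710 − 1.1)/(1.1 − 0.01500) = 15050 L/s.

15000 L/s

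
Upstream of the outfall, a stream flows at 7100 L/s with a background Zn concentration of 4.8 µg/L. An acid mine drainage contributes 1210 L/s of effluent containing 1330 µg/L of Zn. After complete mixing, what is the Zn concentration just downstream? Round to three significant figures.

198 µg/L

Mass balance: C = (7100·4.800 + 1210·1330) / 8310 = 1643000/8310 = 197.8 µg/L.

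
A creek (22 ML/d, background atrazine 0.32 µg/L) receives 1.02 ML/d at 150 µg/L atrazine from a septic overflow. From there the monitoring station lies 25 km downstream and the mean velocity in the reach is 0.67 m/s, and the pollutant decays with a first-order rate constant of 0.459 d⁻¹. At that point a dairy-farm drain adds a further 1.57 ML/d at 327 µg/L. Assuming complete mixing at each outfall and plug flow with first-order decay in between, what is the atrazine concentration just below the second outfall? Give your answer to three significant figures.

Conservation of mass: C = (22.00·0.3200 + 1.020·150.0) / 23.02 = 160.0/23.02 = 6.952 µg/L; combined flow 23.02 ML/d.
Travel time t = 25·1000 / 0.67 = 37310 s = 10.36 h.
After decay, C = 6.952 × e^(−kt) = 6.952 × 0.8202 = 5.702 µg/L.
Second outfall: C = (23.02·5.702 + 1.570·327.0)/24.59 = 26.22 µg/L.

26.2 µg/L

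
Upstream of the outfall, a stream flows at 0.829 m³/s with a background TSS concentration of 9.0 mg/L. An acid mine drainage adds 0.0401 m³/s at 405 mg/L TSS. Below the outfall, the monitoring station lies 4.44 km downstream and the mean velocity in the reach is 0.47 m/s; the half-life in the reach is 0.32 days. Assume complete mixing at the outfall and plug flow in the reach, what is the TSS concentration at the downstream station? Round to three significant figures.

21.5 mg/L

After mixing, C = (0.8290·9.000 + 0.04010·405.0) / 0.8691 = 23.70/0.8691 = 27.27 mg/L.
Travel time t = 4.44·1000 / 0.47 = 9447 s = 2.624 h.
Half-life 0.32 d → k = ln 2 / 0.32 = 2.166 d⁻¹.
Decay over the reach: 27.27·exp(−kt) = 27.27·0.7891 = 21.52 mg/L.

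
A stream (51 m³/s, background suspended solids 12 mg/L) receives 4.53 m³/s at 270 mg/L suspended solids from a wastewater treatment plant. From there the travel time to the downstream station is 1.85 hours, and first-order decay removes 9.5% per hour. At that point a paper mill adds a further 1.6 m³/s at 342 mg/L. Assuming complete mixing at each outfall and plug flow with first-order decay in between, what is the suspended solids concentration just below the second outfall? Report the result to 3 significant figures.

36.3 mg/L

Mass balance: C = (51.00·12.00 + 4.530·270.0) / 55.53 = 1835/55.53 = 33.05 mg/L; combined flow 55.53 m³/s.
9.5%/h lost → k = −ln(1 − 0.095) = 0.09982 h⁻¹.
After decay, C = 33.05 × e^(−kt) = 33.05 × 0.8314 = 27.47 mg/L.
At the second outfall, C = (55.53·27.47 + 1.600·342.0) / (55.53 + 1.600) = 36.28 mg/L.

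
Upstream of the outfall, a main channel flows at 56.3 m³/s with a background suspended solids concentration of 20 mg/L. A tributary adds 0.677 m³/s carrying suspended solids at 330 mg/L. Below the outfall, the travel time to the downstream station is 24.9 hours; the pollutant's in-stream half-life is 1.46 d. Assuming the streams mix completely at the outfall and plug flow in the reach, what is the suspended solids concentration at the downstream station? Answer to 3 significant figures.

14.5 mg/L

Conservation of mass: C = (56.30·20.00 + 0.6770·330.0) / 56.98 = 1349/56.98 = 23.68 mg/L.
Half-life 1.46 d → k = ln 2 / 1.46 = 0.4748 d⁻¹.
Decay over the reach: 23.68·exp(−kt) = 23.68·0.6111 = 14.47 mg/L.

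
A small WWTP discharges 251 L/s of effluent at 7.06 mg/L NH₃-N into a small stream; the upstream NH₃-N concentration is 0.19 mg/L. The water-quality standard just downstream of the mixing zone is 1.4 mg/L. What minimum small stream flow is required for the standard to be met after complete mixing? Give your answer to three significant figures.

Set C_mix = 1.4: (Q·0.1900 + 251.0·7.060) / (Q + 251.0) = 1.4
→ Q = 251.0·(7.060 − 1.4)/(1.4 − 0.1900) = 1174 L/s.

1170 L/s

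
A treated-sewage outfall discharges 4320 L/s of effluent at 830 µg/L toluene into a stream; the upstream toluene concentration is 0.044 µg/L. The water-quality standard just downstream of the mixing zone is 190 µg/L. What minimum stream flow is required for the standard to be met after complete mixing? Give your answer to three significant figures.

Set C_mix = 190: (Q·0.04400 + 4320·830.0) / (Q + 4320) = 190
→ Q = 4320·(830.0 − 190)/(190 − 0.04400) = 14550 L/s.

14600 L/s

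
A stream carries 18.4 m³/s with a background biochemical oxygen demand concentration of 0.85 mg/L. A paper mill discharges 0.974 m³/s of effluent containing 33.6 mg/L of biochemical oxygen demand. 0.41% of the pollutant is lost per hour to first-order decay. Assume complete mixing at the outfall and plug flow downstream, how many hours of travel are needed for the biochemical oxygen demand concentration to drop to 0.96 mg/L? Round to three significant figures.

Conservation of mass: C = (18.40·0.8500 + 0.9740·33.60) / 19.37 = 48.37/19.37 = 2.496 mg/L.
0.41%/h lost → k = −ln(1 − 0.0041) = 0.004108 h⁻¹.
2.496·exp(−k·t) = 0.96 → t = ln(2.496/0.96)/k = 837400 s = 232.6 h.

233 h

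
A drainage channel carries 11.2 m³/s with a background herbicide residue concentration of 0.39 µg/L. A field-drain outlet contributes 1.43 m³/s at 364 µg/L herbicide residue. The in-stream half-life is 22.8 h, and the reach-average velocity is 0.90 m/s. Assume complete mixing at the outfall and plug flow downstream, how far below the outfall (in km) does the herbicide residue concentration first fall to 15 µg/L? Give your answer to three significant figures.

109 km

After mixing, C = (11.20·0.3900 + 1.430·364.0) / 12.63 = 524.9/12.63 = 41.56 µg/L.
Half-life 22.8 h → k = ln 2 / 22.8 = 0.03040 h⁻¹ = 0.7296 d⁻¹.
Set 41.56·exp(−k·t) = 15 → t = ln(41.56/15)/k = 120700 s = 33.52 h.
Distance = v·t = 0.90·120700 = 108600 m = 108.6 km.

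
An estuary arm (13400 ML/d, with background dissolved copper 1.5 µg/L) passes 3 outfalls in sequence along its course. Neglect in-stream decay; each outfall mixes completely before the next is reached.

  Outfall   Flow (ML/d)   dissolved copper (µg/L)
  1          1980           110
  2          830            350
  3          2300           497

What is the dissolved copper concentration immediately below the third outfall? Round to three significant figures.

Outfall 1: combined Q = 15380 ML/d; C = (13400·1.500 + 1980·110.0)/15380 = 15.47 µg/L.
Outfall 2: combined Q = 16210 ML/d; C = (15380·15.47 + 830.0·350.0)/16210 = 32.60 µg/L.
Outfall 3: combined Q = 18510 ML/d; C = (16210·32.60 + 2300·497.0)/18510 = 90.30 µg/L.

90.3 µg/L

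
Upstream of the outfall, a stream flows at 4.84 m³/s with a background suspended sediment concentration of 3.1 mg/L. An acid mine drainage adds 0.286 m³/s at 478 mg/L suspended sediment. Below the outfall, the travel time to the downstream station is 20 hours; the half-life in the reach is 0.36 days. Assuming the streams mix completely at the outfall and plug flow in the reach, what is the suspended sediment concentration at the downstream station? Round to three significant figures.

Flow-weighted average: C = (4.840·3.100 + 0.2860·478.0) / 5.126 = 151.7/5.126 = 29.60 mg/L.
Half-life 0.36 d → k = ln 2 / 0.36 = 1.925 d⁻¹.
Decay over the reach: 29.60·exp(−kt) = 29.60·0.2010 = 5.949 mg/L.

5.95 mg/L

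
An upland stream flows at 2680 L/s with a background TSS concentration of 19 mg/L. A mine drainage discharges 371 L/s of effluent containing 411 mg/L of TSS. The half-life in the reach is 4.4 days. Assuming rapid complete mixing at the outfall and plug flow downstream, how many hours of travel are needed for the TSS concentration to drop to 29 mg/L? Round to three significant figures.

Mass balance: C = (2680·19.00 + 371.0·411.0) / 3051 = 203400/3051 = 66.67 mg/L.
Half-life 4.4 d → k = ln 2 / 4.4 = 0.1575 d⁻¹.
66.67·exp(−k·t) = 29 → t = ln(66.67/29)/k = 456500 s = 126.8 h.

127 h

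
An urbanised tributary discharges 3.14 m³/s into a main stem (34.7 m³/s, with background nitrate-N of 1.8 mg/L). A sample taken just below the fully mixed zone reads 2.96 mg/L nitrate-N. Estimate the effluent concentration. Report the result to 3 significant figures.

Mass balance: 34.70·1.800 + 3.140·Cₑ = 37.84·2.960
→ Cₑ = (37.84·2.960 − 34.70·1.800) / 3.140 = 15.78 mg/L.

15.8 mg/L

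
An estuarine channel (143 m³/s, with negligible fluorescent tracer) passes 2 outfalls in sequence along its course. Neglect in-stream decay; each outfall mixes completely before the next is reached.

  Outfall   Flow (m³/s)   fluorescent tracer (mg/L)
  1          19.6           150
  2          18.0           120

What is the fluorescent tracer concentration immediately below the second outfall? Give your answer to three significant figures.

28.2 mg/L

Below outfall 1: Q → 162.6 m³/s, C = (143.0·0 + 19.60·150.0)/162.6 = 18.08 mg/L.
Below outfall 2: Q → 180.6 m³/s, C = (162.6·18.08 + 18.00·120.0)/180.6 = 28.24 mg/L.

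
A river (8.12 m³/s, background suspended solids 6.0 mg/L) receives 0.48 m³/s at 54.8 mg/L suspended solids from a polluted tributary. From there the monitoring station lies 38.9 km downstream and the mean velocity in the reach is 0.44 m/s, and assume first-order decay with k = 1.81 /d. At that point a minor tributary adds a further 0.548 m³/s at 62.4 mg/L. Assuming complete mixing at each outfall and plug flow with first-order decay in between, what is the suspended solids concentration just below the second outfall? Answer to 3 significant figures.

5.02 mg/L

Mass balance: C = (8.120·6.000 + 0.4800·54.80) / 8.600 = 75.02/8.600 = 8.724 mg/L; combined flow 8.600 m³/s.
Travel time t = 38.9·1000 / 0.44 = 88410 s = 24.56 h.
Decay over the reach: 8.724·exp(−kt) = 8.724·0.1569 = 1.369 mg/L.
At the second outfall, C = (8.600·1.369 + 0.5480·62.40) / (8.600 + 0.5480) = 5.025 mg/L.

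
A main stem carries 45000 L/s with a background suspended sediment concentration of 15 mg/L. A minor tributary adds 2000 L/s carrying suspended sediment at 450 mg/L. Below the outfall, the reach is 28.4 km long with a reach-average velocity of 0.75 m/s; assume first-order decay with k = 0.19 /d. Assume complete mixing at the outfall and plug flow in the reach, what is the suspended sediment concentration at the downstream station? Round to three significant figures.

Mass balance: C = (45000·15.00 + 2000·450.0) / 47000 = 1575000/47000 = 33.51 mg/L.
Travel time t = 28.4·1000 / 0.75 = 37870 s = 10.52 h.
First-order decay: C = 33.51·exp(−k·t) = 33.51·0.9201 = 30.83 mg/L.

30.8 mg/L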